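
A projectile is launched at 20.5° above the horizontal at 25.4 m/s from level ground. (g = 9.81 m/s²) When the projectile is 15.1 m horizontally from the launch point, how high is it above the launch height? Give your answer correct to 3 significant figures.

v_x = 25.4 cos 20.5° = 23.79 m/s, v_y0 = 25.4 sin 20.5° = 8.895 m/s.
Time to reach x = 15.1 m: t = x / v_x = 15.1 / 23.79 = 0.6347 s.
y = v_y0 t − ½ g t² = 8.895×0.6347 − 4.905×0.6347² = 3.67 m.

3.67 m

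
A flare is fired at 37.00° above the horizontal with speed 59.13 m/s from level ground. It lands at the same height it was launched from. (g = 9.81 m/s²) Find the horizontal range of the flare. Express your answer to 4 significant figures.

342.6 m

Components: v_x = 59.13 cos 37.00° = 47.223 m/s, v_y = 59.13 sin 37.00° = 35.585 m/s.
Time of flight (same landing height): t = 2 v_y / g = 2 × 35.585 / 9.81 = 7.2548 s.
Range: R = v_x · t = 47.223 × 7.2548 = 342.6 m.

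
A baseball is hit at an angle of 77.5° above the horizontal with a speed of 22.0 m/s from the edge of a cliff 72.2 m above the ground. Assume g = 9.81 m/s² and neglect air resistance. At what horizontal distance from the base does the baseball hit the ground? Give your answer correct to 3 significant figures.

31.5 m

Components: v_x = 22.0 cos 77.5° = 4.762 m/s, v_y = 22.0 sin 77.5° = 21.48 m/s.
Vertical: 0 = 72.2 + 21.48 t − ½(9.81) t² ⇒ 4.905 t² − 21.48 t − 72.2 = 0.
t = [21.48 + √(461.4 + 1417)] / 9.810 = 6.608 s.
Horizontal: R = v_x · t = 4.762 × 6.608 = 31.5 m.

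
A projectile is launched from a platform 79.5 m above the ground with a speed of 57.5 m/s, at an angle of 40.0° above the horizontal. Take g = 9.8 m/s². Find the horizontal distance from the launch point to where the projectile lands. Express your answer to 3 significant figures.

409 m

Components: v_x = 57.5 cos 40.0° = 44.05 m/s, v_y = 57.5 sin 40.0° = 36.96 m/s.
Vertical: 0 = 79.5 + 36.96 t − ½(9.8) t² ⇒ 4.900 t² − 36.96 t − 79.5 = 0.
t = [36.96 + √(1366 + 1558)] / 9.800 = 9.289 s.
Horizontal: R = v_x · t = 44.05 × 9.289 = 409 m.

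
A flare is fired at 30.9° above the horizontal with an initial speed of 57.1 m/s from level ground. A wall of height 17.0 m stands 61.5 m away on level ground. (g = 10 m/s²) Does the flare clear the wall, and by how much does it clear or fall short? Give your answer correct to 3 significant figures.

v_x = 57.1 cos 30.9° = 49.00 m/s; v_y0 = 57.1 sin 30.9° = 29.32 m/s.
Time to reach the wall: t = 61.5 / 49.00 = 1.255 s.
Height at that point: y = 29.32×1.255 − 5.000×1.255² = 28.92 m.
That is 28.92 − 17.0 = 11.9 m above the top of the wall, so the flare clears it.

Yes — it clears the wall by 11.9 m.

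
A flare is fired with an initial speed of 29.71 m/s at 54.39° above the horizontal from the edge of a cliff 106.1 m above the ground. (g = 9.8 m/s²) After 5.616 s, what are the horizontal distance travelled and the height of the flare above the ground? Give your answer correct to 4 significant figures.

x = 97.15 m, y = 87.21 m

v_x = 29.71 cos 54.39° = 17.299 m/s; v_y0 = 29.71 sin 54.39° = 24.154 m/s.
x = v_x t = 17.299 × 5.616 = 97.15 m.
y = 106.1 + v_y0 t − ½ g t² = 87.21 m.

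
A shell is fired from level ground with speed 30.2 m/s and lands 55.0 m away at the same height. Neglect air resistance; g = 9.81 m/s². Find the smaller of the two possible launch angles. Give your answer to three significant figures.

18.1°

Level-ground range: R = v₀² sin(2θ)/g ⇒ sin 2θ = R g / v₀² = 55.0×9.81/30.2² = 0.5916.
2θ = arcsin(0.5916) = 36.27° or 180° − 36.27° = 143.73°.
So θ = 18.1° or θ = 71.9°.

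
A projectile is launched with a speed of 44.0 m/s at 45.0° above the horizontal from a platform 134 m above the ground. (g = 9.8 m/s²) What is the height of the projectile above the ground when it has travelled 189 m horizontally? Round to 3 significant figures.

v_x = 44.0 cos 45.0° = 31.11 m/s, v_y0 = 44.0 sin 45.0° = 31.11 m/s.
Time to reach x = 189 m: t = x / v_x = 189 / 31.11 = 6.075 s.
y = 134 + v_y0 t − ½ g t² = 134 + 31.11×6.075 − 4.900×6.075² = 142 m.

142 m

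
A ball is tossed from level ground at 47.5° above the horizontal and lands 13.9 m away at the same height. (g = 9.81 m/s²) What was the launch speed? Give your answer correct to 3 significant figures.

11.7 m/s

On level ground, R = v₀² sin(2θ) / g, so v₀ = √(R g / sin 2θ).
sin(2 × 47.5°) = 0.9962.
v₀ = √(13.9 × 9.81 / 0.9962) = √136.9 = 11.7 m/s.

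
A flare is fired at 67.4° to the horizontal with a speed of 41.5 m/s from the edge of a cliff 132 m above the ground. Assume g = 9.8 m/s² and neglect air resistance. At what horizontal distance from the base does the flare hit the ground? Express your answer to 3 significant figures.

Components: v_x = 41.5 cos 67.4° = 15.95 m/s, v_y = 41.5 sin 67.4° = 38.31 m/s.
Vertical: 0 = 132 + 38.31 t − ½(9.8) t² ⇒ 4.900 t² − 38.31 t − 132 = 0.
t = [38.31 + √(1468 + 2587)] / 9.800 = 10.41 s.
Horizontal: R = v_x · t = 15.95 × 10.41 = 166 m.

166 m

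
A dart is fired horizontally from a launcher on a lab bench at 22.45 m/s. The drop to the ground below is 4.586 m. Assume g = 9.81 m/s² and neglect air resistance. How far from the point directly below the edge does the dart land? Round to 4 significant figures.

Initial vertical velocity is zero, so the fall time comes from h = ½ g t²: t = √(2 × 4.586 / 9.81) = 0.96694 s.
Horizontal motion is uniform at 22.45 m/s, so x = 22.45 × 0.96694 = 21.71 m.

21.71 m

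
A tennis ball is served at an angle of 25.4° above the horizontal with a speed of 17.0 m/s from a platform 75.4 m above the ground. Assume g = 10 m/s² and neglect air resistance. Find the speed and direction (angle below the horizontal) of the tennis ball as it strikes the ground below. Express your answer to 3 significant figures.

v_x = 17.0 cos 25.4° = 15.36 m/s (constant).
|v_y| at impact = √((7.292)² + 2×10×75.4) = 39.51 m/s.
Speed = √(15.36² + 39.51²) = 42.4 m/s; angle = arctan(39.51/15.36) = 68.8° below horizontal.

42.4 m/s at 68.8° below the horizontal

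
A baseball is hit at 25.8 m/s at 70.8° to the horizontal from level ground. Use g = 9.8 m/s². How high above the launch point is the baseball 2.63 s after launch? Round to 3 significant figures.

v_y0 = 25.8 sin 70.8° = 24.36 m/s.
y(t) = v_y0 t − ½ g t² = 24.36×2.63 − 4.900×2.63² = 30.2 m.

30.2 m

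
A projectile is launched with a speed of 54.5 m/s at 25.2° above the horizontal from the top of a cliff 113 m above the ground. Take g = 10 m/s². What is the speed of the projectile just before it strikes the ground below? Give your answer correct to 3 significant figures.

72.3 m/s

v_x = 54.5 cos 25.2° = 49.31 m/s is unchanged throughout.
For the vertical component, v_y² = v_y0² + 2 g h = (23.20)² + 2×10×113 = 2798, so |v_y| = 52.90 m/s.
Impact speed = √(v_x² + v_y²) = √(2431 + 2798) = 72.3 m/s.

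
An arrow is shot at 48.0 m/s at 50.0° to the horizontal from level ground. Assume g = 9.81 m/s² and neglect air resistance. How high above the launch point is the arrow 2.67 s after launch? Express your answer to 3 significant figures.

v_y0 = 48.0 sin 50.0° = 36.77 m/s.
y(t) = v_y0 t − ½ g t² = 36.77×2.67 − 4.905×2.67² = 63.2 m.

63.2 m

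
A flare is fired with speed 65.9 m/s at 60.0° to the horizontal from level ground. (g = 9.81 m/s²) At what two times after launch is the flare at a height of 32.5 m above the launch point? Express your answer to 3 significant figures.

0.600 s and 11.0 s

v_y0 = 65.9 sin 60.0° = 57.07 m/s.
Set y = v_y0 t − ½ g t² = 32.5: 4.905 t² − 57.07 t + 32.5 = 0.
t = [57.07 ± √(3257 − 637.6)] / 9.81 = (57.07 ± 51.18) / 9.81, giving t = 0.600 s or t = 11.0 s.
So the flare is at 32.5 m at t = 0.600 s (rising) and t = 11.0 s (falling).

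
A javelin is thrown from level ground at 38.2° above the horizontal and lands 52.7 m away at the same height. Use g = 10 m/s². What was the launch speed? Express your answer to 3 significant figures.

23.3 m/s

On level ground, R = v₀² sin(2θ) / g, so v₀ = √(R g / sin 2θ).
sin(2 × 38.2°) = 0.9720.
v₀ = √(52.7 × 10 / 0.9720) = √542.2 = 23.3 m/s.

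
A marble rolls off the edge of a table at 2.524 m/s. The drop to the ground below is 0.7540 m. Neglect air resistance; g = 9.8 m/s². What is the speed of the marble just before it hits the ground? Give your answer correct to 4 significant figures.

4.599 m/s

Fall time: t = √(2 × 0.7540 / 9.8) = 0.39227 s.
At impact: v_x = 2.524 m/s (unchanged), v_y = g t = 9.8 × 0.39227 = 3.8442 m/s.
Speed = √(v_x² + v_y²) = √(6.3706 + 14.778) = 4.599 m/s.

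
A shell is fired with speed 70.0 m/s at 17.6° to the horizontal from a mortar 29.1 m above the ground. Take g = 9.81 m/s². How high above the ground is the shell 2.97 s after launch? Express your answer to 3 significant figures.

v_y0 = 70.0 sin 17.6° = 21.17 m/s.
y(t) = 29.1 + v_y0 t − ½ g t² = 29.1 + 21.17×2.97 − ½×9.81×2.97² = 48.7 m.

48.7 m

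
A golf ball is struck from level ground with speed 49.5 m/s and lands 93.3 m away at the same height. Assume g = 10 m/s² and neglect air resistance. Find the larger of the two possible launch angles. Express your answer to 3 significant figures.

Level-ground range: R = v₀² sin(2θ)/g ⇒ sin 2θ = R g / v₀² = 93.3×10/49.5² = 0.3808.
2θ = arcsin(0.3808) = 22.38° or 180° − 22.38° = 157.62°.
So θ = 11.2° or θ = 78.8°.

78.8°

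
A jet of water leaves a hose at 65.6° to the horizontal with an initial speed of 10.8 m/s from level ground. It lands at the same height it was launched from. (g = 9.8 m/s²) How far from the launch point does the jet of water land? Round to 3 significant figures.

Components: v_x = 10.8 cos 65.6° = 4.462 m/s, v_y = 10.8 sin 65.6° = 9.835 m/s.
Time of flight (same landing height): t = 2 v_y / g = 2 × 9.835 / 9.8 = 2.007 s.
Range: R = v_x · t = 4.462 × 2.007 = 8.96 m.

8.96 m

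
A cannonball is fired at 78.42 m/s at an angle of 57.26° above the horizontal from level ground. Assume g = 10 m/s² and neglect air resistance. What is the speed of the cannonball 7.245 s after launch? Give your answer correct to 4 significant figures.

v_x = 78.42 cos 57.26° = 42.412 m/s (constant).
v_y(t) = 78.42 sin 57.26° − g t = 65.962 − 10 × 7.245 = -6.4880 m/s.
Speed = √(v_x² + v_y²) = √(1798.8 + 42.094) = 42.91 m/s.

42.91 m/s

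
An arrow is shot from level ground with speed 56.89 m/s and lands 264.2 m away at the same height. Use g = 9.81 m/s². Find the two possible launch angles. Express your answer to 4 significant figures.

Level-ground range: R = v₀² sin(2θ)/g ⇒ sin 2θ = R g / v₀² = 264.2×9.81/56.89² = 0.8008.
2θ = arcsin(0.8008) = 53.207° or 180° − 53.207° = 126.793°.
So θ = 26.60° or θ = 63.40°.

26.60° and 63.40°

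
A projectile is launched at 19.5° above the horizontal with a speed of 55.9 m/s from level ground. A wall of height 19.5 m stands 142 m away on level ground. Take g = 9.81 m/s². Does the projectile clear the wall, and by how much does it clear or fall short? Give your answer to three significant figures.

v_x = 55.9 cos 19.5° = 52.69 m/s; v_y0 = 55.9 sin 19.5° = 18.66 m/s.
Time to reach the wall: t = 142 / 52.69 = 2.695 s.
Height at that point: y = 18.66×2.695 − 4.905×2.695² = 14.66 m.
That is 19.5 − 14.66 = 4.84 m below the top of the wall, so the projectile does not clear it.

No — it falls 4.84 m short of clearing the wall.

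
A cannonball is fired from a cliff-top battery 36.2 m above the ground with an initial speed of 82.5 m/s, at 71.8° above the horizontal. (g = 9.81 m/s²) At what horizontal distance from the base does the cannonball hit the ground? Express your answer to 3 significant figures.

423 m

Components: v_x = 82.5 cos 71.8° = 25.77 m/s, v_y = 82.5 sin 71.8° = 78.37 m/s.
Vertical: 0 = 36.2 + 78.37 t − ½(9.81) t² ⇒ 4.905 t² − 78.37 t − 36.2 = 0.
t = [78.37 + √(6142 + 710.2)] / 9.810 = 16.43 s.
Horizontal: R = v_x · t = 25.77 × 16.43 = 423 m.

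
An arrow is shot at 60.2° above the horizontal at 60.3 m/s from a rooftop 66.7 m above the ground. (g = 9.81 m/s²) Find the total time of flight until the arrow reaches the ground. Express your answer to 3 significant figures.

Vertical component: v_y = 60.3 sin 60.2° = 52.33 m/s.
Taking up as positive with launch at y = 66.7 m, landing at y = 0: 0 = 66.7 + 52.33 t − ½(9.81) t².
Solving 4.905 t² − 52.33 t − 66.7 = 0 gives t = [52.33 + √(52.33² + 4·4.905·66.7)] / 9.810 = 11.8 s.

11.8 s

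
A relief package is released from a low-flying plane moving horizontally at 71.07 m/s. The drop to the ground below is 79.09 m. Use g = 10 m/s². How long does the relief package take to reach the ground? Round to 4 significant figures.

The horizontal speed doesn't affect the fall. With v_y0 = 0, h = ½ g t².
t = √(2 × 79.09 / 10) = √15.818 = 3.977 s.

3.977 s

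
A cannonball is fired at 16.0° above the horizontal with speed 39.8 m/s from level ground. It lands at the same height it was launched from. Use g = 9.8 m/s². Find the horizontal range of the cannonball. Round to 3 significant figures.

85.7 m

For level ground, R = v₀² sin(2θ) / g.
sin(2 × 16.0°) = sin 32.00° = 0.5299.
R = (39.8)² × 0.5299 / 9.8 = 85.7 m.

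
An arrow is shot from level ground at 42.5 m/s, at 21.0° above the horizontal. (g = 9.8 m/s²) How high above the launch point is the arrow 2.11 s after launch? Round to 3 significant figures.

10.3 m

v_y0 = 42.5 sin 21.0° = 15.23 m/s.
y(t) = v_y0 t − ½ g t² = 15.23×2.11 − 4.900×2.11² = 10.3 m.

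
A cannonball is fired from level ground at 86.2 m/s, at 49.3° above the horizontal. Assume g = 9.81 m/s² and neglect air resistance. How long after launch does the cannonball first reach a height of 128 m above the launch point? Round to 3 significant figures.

v_y0 = 86.2 sin 49.3° = 65.35 m/s.
Set y = v_y0 t − ½ g t² = 128: 4.905 t² − 65.35 t + 128 = 0.
t = [65.35 ± √(4271 − 2511)] / 9.81 = (65.35 ± 41.95) / 9.81, giving t = 2.39 s or t = 10.9 s.
The cannonball is on the way up at the first time, so t = 2.39 s.

2.39 s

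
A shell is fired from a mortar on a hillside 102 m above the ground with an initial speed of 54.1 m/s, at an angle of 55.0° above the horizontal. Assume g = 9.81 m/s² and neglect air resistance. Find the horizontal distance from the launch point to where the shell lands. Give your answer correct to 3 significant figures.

339 m

Components: v_x = 54.1 cos 55.0° = 31.03 m/s, v_y = 54.1 sin 55.0° = 44.32 m/s.
Vertical: 0 = 102 + 44.32 t − ½(9.81) t² ⇒ 4.905 t² − 44.32 t − 102 = 0.
t = [44.32 + √(1964 + 2001)] / 9.810 = 10.94 s.
Horizontal: R = v_x · t = 31.03 × 10.94 = 339 m.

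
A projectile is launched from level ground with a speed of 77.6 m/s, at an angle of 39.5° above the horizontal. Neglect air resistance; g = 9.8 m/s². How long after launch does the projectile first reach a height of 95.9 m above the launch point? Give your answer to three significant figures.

v_y0 = 77.6 sin 39.5° = 49.36 m/s.
Set y = v_y0 t − ½ g t² = 95.9: 4.900 t² − 49.36 t + 95.9 = 0.
t = [49.36 ± √(2436 − 1880)] / 9.8 = (49.36 ± 23.58) / 9.8, giving t = 2.63 s or t = 7.44 s.
The projectile is on the way up at the first time, so t = 2.63 s.

2.63 s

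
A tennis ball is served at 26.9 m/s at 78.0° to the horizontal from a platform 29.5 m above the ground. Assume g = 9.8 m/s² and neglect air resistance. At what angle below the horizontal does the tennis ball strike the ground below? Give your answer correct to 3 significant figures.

81.1°

v_x = 26.9 cos 78.0° = 5.593 m/s.
At impact |v_y| = √(v_y0² + 2 g h) = √(26.31² + 2×9.8×29.5) = 35.64 m/s.
Angle below horizontal = arctan(|v_y| / v_x) = arctan(35.64 / 5.593) = 81.1°.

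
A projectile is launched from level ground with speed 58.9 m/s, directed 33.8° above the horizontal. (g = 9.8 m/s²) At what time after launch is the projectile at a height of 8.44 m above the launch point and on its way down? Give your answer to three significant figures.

v_y0 = 58.9 sin 33.8° = 32.77 m/s.
Set y = v_y0 t − ½ g t² = 8.44: 4.900 t² − 32.77 t + 8.44 = 0.
t = [32.77 ± √(1074 − 165.4)] / 9.8 = (32.77 ± 30.14) / 9.8, giving t = 0.268 s or t = 6.42 s.
On the way down corresponds to the larger root: t = 6.42 s.

6.42 s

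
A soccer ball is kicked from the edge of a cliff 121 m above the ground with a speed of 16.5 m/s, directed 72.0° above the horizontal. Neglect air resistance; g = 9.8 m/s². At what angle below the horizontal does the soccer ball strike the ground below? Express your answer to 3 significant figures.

v_x = 16.5 cos 72.0° = 5.099 m/s.
At impact |v_y| = √(v_y0² + 2 g h) = √(15.69² + 2×9.8×121) = 51.16 m/s.
Angle below horizontal = arctan(|v_y| / v_x) = arctan(51.16 / 5.099) = 84.3°.

84.3°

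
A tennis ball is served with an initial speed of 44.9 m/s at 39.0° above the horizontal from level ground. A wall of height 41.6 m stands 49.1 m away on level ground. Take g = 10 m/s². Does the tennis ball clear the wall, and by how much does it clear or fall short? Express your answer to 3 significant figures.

No — it falls 11.7 m short of clearing the wall.

v_x = 44.9 cos 39.0° = 34.89 m/s; v_y0 = 44.9 sin 39.0° = 28.26 m/s.
Time to reach the wall: t = 49.1 / 34.89 = 1.407 s.
Height at that point: y = 28.26×1.407 − 5.000×1.407² = 29.86 m.
That is 41.6 − 29.86 = 11.7 m below the top of the wall, so the tennis ball does not clear it.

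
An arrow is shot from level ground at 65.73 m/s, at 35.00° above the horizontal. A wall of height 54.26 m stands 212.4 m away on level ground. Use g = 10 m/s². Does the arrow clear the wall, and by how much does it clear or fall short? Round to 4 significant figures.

Yes — it clears the wall by 16.66 m.

v_x = 65.73 cos 35.00° = 53.843 m/s; v_y0 = 65.73 sin 35.00° = 37.701 m/s.
Time to reach the wall: t = 212.4 / 53.843 = 3.9448 s.
Height at that point: y = 37.701×3.9448 − 5.000×3.9448² = 70.916 m.
That is 70.916 − 54.26 = 16.66 m above the top of the wall, so the arrow clears it.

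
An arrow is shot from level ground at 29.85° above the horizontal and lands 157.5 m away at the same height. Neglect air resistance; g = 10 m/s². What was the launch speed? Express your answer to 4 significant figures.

On level ground, R = v₀² sin(2θ) / g, so v₀ = √(R g / sin 2θ).
sin(2 × 29.85°) = 0.8634.
v₀ = √(157.5 × 10 / 0.8634) = √1824.2 = 42.71 m/s.

42.71 m/s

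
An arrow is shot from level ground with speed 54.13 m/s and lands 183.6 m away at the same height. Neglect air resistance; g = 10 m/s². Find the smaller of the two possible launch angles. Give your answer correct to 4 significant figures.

Level-ground range: R = v₀² sin(2θ)/g ⇒ sin 2θ = R g / v₀² = 183.6×10/54.13² = 0.6266.
2θ = arcsin(0.6266) = 38.800° or 180° − 38.800° = 141.200°.
So θ = 19.40° or θ = 70.60°.

19.40°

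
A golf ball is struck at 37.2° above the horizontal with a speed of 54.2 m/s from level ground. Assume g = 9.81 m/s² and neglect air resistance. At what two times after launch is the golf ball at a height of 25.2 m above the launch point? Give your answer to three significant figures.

0.887 s and 5.79 s

v_y0 = 54.2 sin 37.2° = 32.77 m/s.
Set y = v_y0 t − ½ g t² = 25.2: 4.905 t² − 32.77 t + 25.2 = 0.
t = [32.77 ± √(1074 − 494.4)] / 9.81 = (32.77 ± 24.07) / 9.81, giving t = 0.887 s or t = 5.79 s.
So the golf ball is at 25.2 m at t = 0.887 s (rising) and t = 5.79 s (falling).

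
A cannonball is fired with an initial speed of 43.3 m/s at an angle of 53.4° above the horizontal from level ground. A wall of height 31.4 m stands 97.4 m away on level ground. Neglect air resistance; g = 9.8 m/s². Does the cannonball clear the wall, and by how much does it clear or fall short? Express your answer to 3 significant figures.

v_x = 43.3 cos 53.4° = 25.82 m/s; v_y0 = 43.3 sin 53.4° = 34.76 m/s.
Time to reach the wall: t = 97.4 / 25.82 = 3.772 s.
Height at that point: y = 34.76×3.772 − 4.900×3.772² = 61.40 m.
That is 61.40 − 31.4 = 30.0 m above the top of the wall, so the cannonball clears it.

Yes — it clears the wall by 30.0 m.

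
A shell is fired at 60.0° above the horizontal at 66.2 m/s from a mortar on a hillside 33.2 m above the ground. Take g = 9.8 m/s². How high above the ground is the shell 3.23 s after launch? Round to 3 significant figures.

v_y0 = 66.2 sin 60.0° = 57.33 m/s.
y(t) = 33.2 + v_y0 t − ½ g t² = 33.2 + 57.33×3.23 − ½×9.8×3.23² = 167 m.

167 m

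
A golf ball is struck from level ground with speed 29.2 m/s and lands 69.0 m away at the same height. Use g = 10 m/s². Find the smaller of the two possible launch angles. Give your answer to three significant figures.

Level-ground range: R = v₀² sin(2θ)/g ⇒ sin 2θ = R g / v₀² = 69.0×10/29.2² = 0.8093.
2θ = arcsin(0.8093) = 54.03° or 180° − 54.03° = 125.97°.
So θ = 27.0° or θ = 63.0°.

27.0°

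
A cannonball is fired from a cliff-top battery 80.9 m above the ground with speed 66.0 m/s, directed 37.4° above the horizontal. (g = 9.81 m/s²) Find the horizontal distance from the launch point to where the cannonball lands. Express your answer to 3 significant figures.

Components: v_x = 66.0 cos 37.4° = 52.43 m/s, v_y = 66.0 sin 37.4° = 40.09 m/s.
Vertical: 0 = 80.9 + 40.09 t − ½(9.81) t² ⇒ 4.905 t² − 40.09 t − 80.9 = 0.
t = [40.09 + √(1607 + 1587)] / 9.810 = 9.848 s.
Horizontal: R = v_x · t = 52.43 × 9.848 = 516 m.

516 m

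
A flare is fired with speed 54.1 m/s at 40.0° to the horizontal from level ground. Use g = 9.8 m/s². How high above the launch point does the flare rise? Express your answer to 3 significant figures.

Vertical component of launch velocity: v_y = 54.1 sin 40.0° = 34.77 m/s.
At the highest point the vertical velocity is zero, so v_y² = 2 g h_max.
h_max = (34.77)² / (2 × 9.8) = 1209 / 19.60 = 61.7 m.

61.7 m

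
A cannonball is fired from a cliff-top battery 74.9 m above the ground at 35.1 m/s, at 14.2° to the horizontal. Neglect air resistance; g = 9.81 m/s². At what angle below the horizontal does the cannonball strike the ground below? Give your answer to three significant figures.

v_x = 35.1 cos 14.2° = 34.03 m/s.
At impact |v_y| = √(v_y0² + 2 g h) = √(8.610² + 2×9.81×74.9) = 39.29 m/s.
Angle below horizontal = arctan(|v_y| / v_x) = arctan(39.29 / 34.03) = 49.1°.

49.1°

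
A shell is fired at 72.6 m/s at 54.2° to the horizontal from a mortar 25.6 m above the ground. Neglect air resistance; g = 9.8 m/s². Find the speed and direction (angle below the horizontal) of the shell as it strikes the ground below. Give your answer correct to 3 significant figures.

v_x = 72.6 cos 54.2° = 42.47 m/s (constant).
|v_y| at impact = √((58.88)² + 2×9.8×25.6) = 63.00 m/s.
Speed = √(42.47² + 63.00²) = 76.0 m/s; angle = arctan(63.00/42.47) = 56.0° below horizontal.

76.0 m/s at 56.0° below the horizontal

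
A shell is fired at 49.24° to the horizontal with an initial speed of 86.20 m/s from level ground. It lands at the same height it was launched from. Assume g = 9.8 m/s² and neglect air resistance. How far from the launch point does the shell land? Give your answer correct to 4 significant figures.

749.9 m

For level ground, R = v₀² sin(2θ) / g.
sin(2 × 49.24°) = sin 98.480° = 0.9891.
R = (86.20)² × 0.9891 / 9.8 = 749.9 m.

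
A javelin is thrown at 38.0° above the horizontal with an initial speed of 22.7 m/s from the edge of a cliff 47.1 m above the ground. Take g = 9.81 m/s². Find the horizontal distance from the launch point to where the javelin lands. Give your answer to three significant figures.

86.5 m

Components: v_x = 22.7 cos 38.0° = 17.89 m/s, v_y = 22.7 sin 38.0° = 13.98 m/s.
Vertical: 0 = 47.1 + 13.98 t − ½(9.81) t² ⇒ 4.905 t² − 13.98 t − 47.1 = 0.
t = [13.98 + √(195.4 + 924.1)] / 9.810 = 4.836 s.
Horizontal: R = v_x · t = 17.89 × 4.836 = 86.5 m.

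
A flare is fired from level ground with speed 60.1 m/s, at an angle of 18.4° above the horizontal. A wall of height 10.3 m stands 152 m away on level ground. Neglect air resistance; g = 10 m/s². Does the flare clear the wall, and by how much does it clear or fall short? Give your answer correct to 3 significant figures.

v_x = 60.1 cos 18.4° = 57.03 m/s; v_y0 = 60.1 sin 18.4° = 18.97 m/s.
Time to reach the wall: t = 152 / 57.03 = 2.665 s.
Height at that point: y = 18.97×2.665 − 5.000×2.665² = 15.04 m.
That is 15.04 − 10.3 = 4.74 m above the top of the wall, so the flare clears it.

Yes — it clears the wall by 4.74 m.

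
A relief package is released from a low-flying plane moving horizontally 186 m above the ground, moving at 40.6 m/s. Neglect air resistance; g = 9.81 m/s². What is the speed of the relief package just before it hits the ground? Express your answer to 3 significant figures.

72.8 m/s

Fall time: t = √(2 × 186 / 9.81) = 6.158 s.
At impact: v_x = 40.6 m/s (unchanged), v_y = g t = 9.81 × 6.158 = 60.41 m/s.
Speed = √(v_x² + v_y²) = √(1648 + 3649) = 72.8 m/s.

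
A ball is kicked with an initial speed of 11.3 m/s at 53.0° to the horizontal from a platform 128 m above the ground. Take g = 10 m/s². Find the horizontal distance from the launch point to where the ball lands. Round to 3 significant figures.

Components: v_x = 11.3 cos 53.0° = 6.801 m/s, v_y = 11.3 sin 53.0° = 9.025 m/s.
Vertical: 0 = 128 + 9.025 t − ½(10) t² ⇒ 5.000 t² − 9.025 t − 128 = 0.
t = [9.025 + √(81.45 + 2560)] / 10.00 = 6.042 s.
Horizontal: R = v_x · t = 6.801 × 6.042 = 41.1 m.

41.1 m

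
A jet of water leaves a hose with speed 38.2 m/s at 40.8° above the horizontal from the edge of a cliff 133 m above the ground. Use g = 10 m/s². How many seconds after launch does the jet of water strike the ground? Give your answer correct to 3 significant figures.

8.23 s

Vertical component: v_y = 38.2 sin 40.8° = 24.96 m/s.
Taking up as positive with launch at y = 133 m, landing at y = 0: 0 = 133 + 24.96 t − ½(10) t².
Solving 5.000 t² − 24.96 t − 133 = 0 gives t = [24.96 + √(24.96² + 4·5.000·133)] / 10.00 = 8.23 s.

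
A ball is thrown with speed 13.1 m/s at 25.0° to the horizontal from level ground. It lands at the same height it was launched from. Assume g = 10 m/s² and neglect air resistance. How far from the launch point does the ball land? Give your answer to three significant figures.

For level ground, R = v₀² sin(2θ) / g.
sin(2 × 25.0°) = sin 50.00° = 0.7660.
R = (13.1)² × 0.7660 / 10 = 13.1 m.

13.1 m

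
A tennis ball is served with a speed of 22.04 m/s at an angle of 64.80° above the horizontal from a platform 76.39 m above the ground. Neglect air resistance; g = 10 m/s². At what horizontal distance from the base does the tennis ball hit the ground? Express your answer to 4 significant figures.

59.89 m

Components: v_x = 22.04 cos 64.80° = 9.3842 m/s, v_y = 22.04 sin 64.80° = 19.942 m/s.
Vertical: 0 = 76.39 + 19.942 t − ½(10) t² ⇒ 5.000 t² − 19.942 t − 76.39 = 0.
t = [19.942 + √(397.68 + 1527.8)] / 10.00 = 6.3822 s.
Horizontal: R = v_x · t = 9.3842 × 6.3822 = 59.89 m.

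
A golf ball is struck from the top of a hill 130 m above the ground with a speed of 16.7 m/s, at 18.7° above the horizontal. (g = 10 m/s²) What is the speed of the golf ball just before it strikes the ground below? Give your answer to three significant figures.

v_x = 16.7 cos 18.7° = 15.82 m/s is unchanged throughout.
For the vertical component, v_y² = v_y0² + 2 g h = (5.354)² + 2×10×130 = 2629, so |v_y| = 51.27 m/s.
Impact speed = √(v_x² + v_y²) = √(250.3 + 2629) = 53.7 m/s.

53.7 m/s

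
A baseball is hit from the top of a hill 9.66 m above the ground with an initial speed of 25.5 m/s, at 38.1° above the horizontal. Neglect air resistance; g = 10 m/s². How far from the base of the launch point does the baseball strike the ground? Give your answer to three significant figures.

Components: v_x = 25.5 cos 38.1° = 20.07 m/s, v_y = 25.5 sin 38.1° = 15.73 m/s.
Vertical: 0 = 9.66 + 15.73 t − ½(10) t² ⇒ 5.000 t² − 15.73 t − 9.66 = 0.
t = [15.73 + √(247.4 + 193.2)] / 10.00 = 3.672 s.
Horizontal: R = v_x · t = 20.07 × 3.672 = 73.7 m.

73.7 m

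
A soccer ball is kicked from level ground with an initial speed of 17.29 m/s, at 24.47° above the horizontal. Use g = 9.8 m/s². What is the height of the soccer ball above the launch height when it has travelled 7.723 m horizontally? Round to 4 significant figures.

v_x = 17.29 cos 24.47° = 15.737 m/s, v_y0 = 17.29 sin 24.47° = 7.1618 m/s.
Time to reach x = 7.723 m: t = x / v_x = 7.723 / 15.737 = 0.49075 s.
y = v_y0 t − ½ g t² = 7.1618×0.49075 − 4.900×0.49075² = 2.335 m.

2.335 m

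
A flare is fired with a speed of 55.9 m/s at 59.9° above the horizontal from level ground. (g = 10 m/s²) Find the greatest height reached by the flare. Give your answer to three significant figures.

117 m

Vertical component of launch velocity: v_y = 55.9 sin 59.9° = 48.36 m/s.
At the highest point the vertical velocity is zero, so v_y² = 2 g h_max.
h_max = (48.36)² / (2 × 10) = 2339 / 20.00 = 117 m.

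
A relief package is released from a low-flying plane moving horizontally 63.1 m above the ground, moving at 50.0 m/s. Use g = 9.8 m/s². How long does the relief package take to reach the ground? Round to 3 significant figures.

3.59 s

The horizontal speed doesn't affect the fall. With v_y0 = 0, h = ½ g t².
t = √(2 × 63.1 / 9.8) = √12.88 = 3.59 s.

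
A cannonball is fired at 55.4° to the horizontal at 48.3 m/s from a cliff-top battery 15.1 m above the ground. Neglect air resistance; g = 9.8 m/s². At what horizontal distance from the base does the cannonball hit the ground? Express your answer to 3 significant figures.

Components: v_x = 48.3 cos 55.4° = 27.43 m/s, v_y = 48.3 sin 55.4° = 39.76 m/s.
Vertical: 0 = 15.1 + 39.76 t − ½(9.8) t² ⇒ 4.900 t² − 39.76 t − 15.1 = 0.
t = [39.76 + √(1581 + 296.0)] / 9.800 = 8.478 s.
Horizontal: R = v_x · t = 27.43 × 8.478 = 233 m.

233 m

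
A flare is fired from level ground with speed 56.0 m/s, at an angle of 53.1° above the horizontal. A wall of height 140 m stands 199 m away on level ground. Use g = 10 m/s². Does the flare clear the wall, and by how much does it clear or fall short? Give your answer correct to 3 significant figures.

No — it falls 50.1 m short of clearing the wall.

v_x = 56.0 cos 53.1° = 33.62 m/s; v_y0 = 56.0 sin 53.1° = 44.78 m/s.
Time to reach the wall: t = 199 / 33.62 = 5.919 s.
Height at that point: y = 44.78×5.919 − 5.000×5.919² = 89.88 m.
That is 140 − 89.88 = 50.1 m below the top of the wall, so the flare does not clear it.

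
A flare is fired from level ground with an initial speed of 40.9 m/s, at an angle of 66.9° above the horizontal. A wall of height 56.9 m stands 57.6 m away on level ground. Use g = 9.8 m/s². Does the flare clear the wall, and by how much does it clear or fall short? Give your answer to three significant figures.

Yes — it clears the wall by 15.0 m.

v_x = 40.9 cos 66.9° = 16.05 m/s; v_y0 = 40.9 sin 66.9° = 37.62 m/s.
Time to reach the wall: t = 57.6 / 16.05 = 3.589 s.
Height at that point: y = 37.62×3.589 − 4.900×3.589² = 71.90 m.
That is 71.90 − 56.9 = 15.0 m above the top of the wall, so the flare clears it.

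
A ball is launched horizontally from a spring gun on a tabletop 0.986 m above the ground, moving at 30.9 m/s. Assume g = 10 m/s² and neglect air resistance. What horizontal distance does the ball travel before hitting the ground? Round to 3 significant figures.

Initial vertical velocity is zero, so the fall time comes from h = ½ g t²: t = √(2 × 0.986 / 10) = 0.4441 s.
Horizontal motion is uniform at 30.9 m/s, so x = 30.9 × 0.4441 = 13.7 m.

13.7 m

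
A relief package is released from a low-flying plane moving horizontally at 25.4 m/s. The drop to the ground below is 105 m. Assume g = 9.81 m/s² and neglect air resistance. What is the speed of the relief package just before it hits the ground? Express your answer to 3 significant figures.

Fall time: t = √(2 × 105 / 9.81) = 4.627 s.
At impact: v_x = 25.4 m/s (unchanged), v_y = g t = 9.81 × 4.627 = 45.39 m/s.
Speed = √(v_x² + v_y²) = √(645.2 + 2060) = 52.0 m/s.

52.0 m/s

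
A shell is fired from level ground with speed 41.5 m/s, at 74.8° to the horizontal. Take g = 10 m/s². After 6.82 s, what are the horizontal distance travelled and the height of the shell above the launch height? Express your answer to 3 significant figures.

v_x = 41.5 cos 74.8° = 10.88 m/s; v_y0 = 41.5 sin 74.8° = 40.05 m/s.
x = v_x t = 10.88 × 6.82 = 74.2 m.
y = v_y0 t − ½ g t² = 40.05×6.82 − 5.000×6.82² = 40.6 m.

x = 74.2 m, y = 40.6 m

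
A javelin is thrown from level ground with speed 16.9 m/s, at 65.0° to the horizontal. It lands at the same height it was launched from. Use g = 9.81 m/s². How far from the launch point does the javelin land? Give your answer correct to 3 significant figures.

22.3 m

For level ground, R = v₀² sin(2θ) / g.
sin(2 × 65.0°) = sin 130.0° = 0.7660.
R = (16.9)² × 0.7660 / 9.81 = 22.3 m.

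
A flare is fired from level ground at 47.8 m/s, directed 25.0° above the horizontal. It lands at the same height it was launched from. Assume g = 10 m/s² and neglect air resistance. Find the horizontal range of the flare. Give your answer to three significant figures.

175 m

For level ground, R = v₀² sin(2θ) / g.
sin(2 × 25.0°) = sin 50.00° = 0.7660.
R = (47.8)² × 0.7660 / 10 = 175 m.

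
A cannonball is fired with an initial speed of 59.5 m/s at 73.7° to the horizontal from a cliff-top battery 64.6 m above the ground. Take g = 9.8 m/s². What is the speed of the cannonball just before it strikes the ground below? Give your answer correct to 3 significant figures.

69.3 m/s

v_x = 59.5 cos 73.7° = 16.70 m/s is unchanged throughout.
For the vertical component, v_y² = v_y0² + 2 g h = (57.11)² + 2×9.8×64.6 = 4528, so |v_y| = 67.29 m/s.
Impact speed = √(v_x² + v_y²) = √(278.9 + 4528) = 69.3 m/s.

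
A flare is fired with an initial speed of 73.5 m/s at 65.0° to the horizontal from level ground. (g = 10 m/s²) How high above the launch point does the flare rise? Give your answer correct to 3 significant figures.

Vertical component of launch velocity: v_y = 73.5 sin 65.0° = 66.61 m/s.
At the highest point the vertical velocity is zero, so v_y² = 2 g h_max.
h_max = (66.61)² / (2 × 10) = 4437 / 20.00 = 222 m.

222 m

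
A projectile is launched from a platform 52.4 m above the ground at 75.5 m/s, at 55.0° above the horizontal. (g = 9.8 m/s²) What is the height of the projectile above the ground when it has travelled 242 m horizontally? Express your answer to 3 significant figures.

245 m

v_x = 75.5 cos 55.0° = 43.31 m/s, v_y0 = 75.5 sin 55.0° = 61.85 m/s.
Time to reach x = 242 m: t = x / v_x = 242 / 43.31 = 5.588 s.
y = 52.4 + v_y0 t − ½ g t² = 52.4 + 61.85×5.588 − 4.900×5.588² = 245 m.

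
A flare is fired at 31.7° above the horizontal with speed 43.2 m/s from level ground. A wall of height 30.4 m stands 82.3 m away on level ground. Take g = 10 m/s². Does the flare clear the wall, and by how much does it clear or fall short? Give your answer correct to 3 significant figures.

v_x = 43.2 cos 31.7° = 36.76 m/s; v_y0 = 43.2 sin 31.7° = 22.70 m/s.
Time to reach the wall: t = 82.3 / 36.76 = 2.239 s.
Height at that point: y = 22.70×2.239 − 5.000×2.239² = 25.76 m.
That is 30.4 − 25.76 = 4.64 m below the top of the wall, so the flare does not clear it.

No — it falls 4.64 m short of clearing the wall.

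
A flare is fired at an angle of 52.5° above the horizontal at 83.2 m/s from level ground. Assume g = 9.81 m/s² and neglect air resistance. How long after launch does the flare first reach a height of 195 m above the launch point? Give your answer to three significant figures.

v_y0 = 83.2 sin 52.5° = 66.01 m/s.
Set y = v_y0 t − ½ g t² = 195: 4.905 t² − 66.01 t + 195 = 0.
t = [66.01 ± √(4357 − 3826)] / 9.81 = (66.01 ± 23.04) / 9.81, giving t = 4.38 s or t = 9.08 s.
The flare is on the way up at the first time, so t = 4.38 s.

4.38 s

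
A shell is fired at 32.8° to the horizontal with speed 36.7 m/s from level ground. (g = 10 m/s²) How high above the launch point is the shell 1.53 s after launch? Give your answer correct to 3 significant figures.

v_y0 = 36.7 sin 32.8° = 19.88 m/s.
y(t) = v_y0 t − ½ g t² = 19.88×1.53 − 5.000×1.53² = 18.7 m.

18.7 m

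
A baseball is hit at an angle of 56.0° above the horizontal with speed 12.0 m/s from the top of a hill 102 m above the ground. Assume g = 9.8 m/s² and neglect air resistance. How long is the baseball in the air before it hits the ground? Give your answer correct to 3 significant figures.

Vertical component: v_y = 12.0 sin 56.0° = 9.948 m/s.
Taking up as positive with launch at y = 102 m, landing at y = 0: 0 = 102 + 9.948 t − ½(9.8) t².
Solving 4.900 t² − 9.948 t − 102 = 0 gives t = [9.948 + √(9.948² + 4·4.900·102)] / 9.800 = 5.69 s.

5.69 s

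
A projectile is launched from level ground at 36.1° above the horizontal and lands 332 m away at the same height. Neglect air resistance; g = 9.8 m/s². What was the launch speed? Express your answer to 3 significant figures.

On level ground, R = v₀² sin(2θ) / g, so v₀ = √(R g / sin 2θ).
sin(2 × 36.1°) = 0.9521.
v₀ = √(332 × 9.8 / 0.9521) = √3417 = 58.5 m/s.

58.5 m/s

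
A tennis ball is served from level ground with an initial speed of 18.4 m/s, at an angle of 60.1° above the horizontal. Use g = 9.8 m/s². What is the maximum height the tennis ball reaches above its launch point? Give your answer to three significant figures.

Vertical component of launch velocity: v_y = 18.4 sin 60.1° = 15.95 m/s.
At the highest point the vertical velocity is zero, so v_y² = 2 g h_max.
h_max = (15.95)² / (2 × 9.8) = 254.4 / 19.60 = 13.0 m.

13.0 m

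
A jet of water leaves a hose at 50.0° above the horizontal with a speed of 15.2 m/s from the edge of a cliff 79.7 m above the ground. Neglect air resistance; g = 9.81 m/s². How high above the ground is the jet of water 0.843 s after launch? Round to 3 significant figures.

86.0 m

v_y0 = 15.2 sin 50.0° = 11.64 m/s.
y(t) = 79.7 + v_y0 t − ½ g t² = 79.7 + 11.64×0.843 − ½×9.81×0.843² = 86.0 m.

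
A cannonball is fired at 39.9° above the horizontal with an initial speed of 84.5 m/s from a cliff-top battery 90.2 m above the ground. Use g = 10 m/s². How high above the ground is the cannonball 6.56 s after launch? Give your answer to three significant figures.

v_y0 = 84.5 sin 39.9° = 54.20 m/s.
y(t) = 90.2 + v_y0 t − ½ g t² = 90.2 + 54.20×6.56 − ½×10×6.56² = 231 m.

231 m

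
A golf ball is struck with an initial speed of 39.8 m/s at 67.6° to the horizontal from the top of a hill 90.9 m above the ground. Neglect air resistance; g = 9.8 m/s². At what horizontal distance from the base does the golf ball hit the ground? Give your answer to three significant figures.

Components: v_x = 39.8 cos 67.6° = 15.17 m/s, v_y = 39.8 sin 67.6° = 36.80 m/s.
Vertical: 0 = 90.9 + 36.80 t − ½(9.8) t² ⇒ 4.900 t² − 36.80 t − 90.9 = 0.
t = [36.80 + √(1354 + 1782)] / 9.800 = 9.469 s.
Horizontal: R = v_x · t = 15.17 × 9.469 = 144 m.

144 m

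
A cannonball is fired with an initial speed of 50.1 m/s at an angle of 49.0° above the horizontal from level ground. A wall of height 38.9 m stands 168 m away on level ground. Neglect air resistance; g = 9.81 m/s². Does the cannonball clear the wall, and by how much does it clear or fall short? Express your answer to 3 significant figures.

v_x = 50.1 cos 49.0° = 32.87 m/s; v_y0 = 50.1 sin 49.0° = 37.81 m/s.
Time to reach the wall: t = 168 / 32.87 = 5.111 s.
Height at that point: y = 37.81×5.111 − 4.905×5.111² = 65.12 m.
That is 65.12 − 38.9 = 26.2 m above the top of the wall, so the cannonball clears it.

Yes — it clears the wall by 26.2 m.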